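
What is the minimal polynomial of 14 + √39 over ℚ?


Let α = 14 + √39. Then α - 14 = √39, so (α - 14)² = 39, giving α² - 28α + 157 = 0. Degree 2 and α ∉ ℚ, so this is the minimal polynomial.

Minimal polynomial: x² - 28x + 157


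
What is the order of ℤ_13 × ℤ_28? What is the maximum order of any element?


|ℤ_13 × ℤ_28| = 13 × 28 = 364
Max element order = lcm(13,28) = 364
Cyclic? Yes (gcd=1)

|ℤ_13×ℤ_28| = 364, max element order = 364


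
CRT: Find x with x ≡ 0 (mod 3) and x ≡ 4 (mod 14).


m₁ = 3, m₂ = 14, gcd = 1, so CRT applies. M = m₁·m₂ = 42
Let M₁ = M/m₁ = 14, M₂ = M/m₂ = 3
Find y₁ ≡ M₁⁻¹ (mod m₁): 14⁻¹ ≡ 2 (mod 3)
Find y₂ ≡ M₂⁻¹ (mod m₂): 3⁻¹ ≡ 5 (mod 14)
x = a₁·M₁·y₁ + a₂·M₂·y₂ = 0·14·2 + 4·3·5 = 60
Reduce mod 42: x ≡ 18
Check: 18 mod 3 = 0 ✓, 18 mod 14 = 4 ✓

x ≡ 18 (mod 42)


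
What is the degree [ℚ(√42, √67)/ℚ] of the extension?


[ℚ(√42,√67):ℚ] = [ℚ(√42,√67):ℚ(√42)]·[ℚ(√42):ℚ] = 2·2 = 4

[ℚ(√42, √67)/ℚ] = 4


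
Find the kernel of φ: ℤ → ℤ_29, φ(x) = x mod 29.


Kernel = preimage of identity
ker(φ) = {x ∈ ℤ : x ≡ 0 (mod 29)} = 29ℤ = {0, ±29, ±58, ...}

ker(φ) = 29ℤ


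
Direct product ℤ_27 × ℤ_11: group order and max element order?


|ℤ_27 × ℤ_11| = 27 × 11 = 297
Max element order = lcm(27,11) = 297
Cyclic? Yes (gcd=1)

|ℤ_27×ℤ_11| = 297, max element order = 297


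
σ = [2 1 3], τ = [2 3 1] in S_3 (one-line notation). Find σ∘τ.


σ∘τ: apply τ first, then σ
1 →τ 2 →σ 1
2 →τ 3 →σ 3
3 →τ 1 →σ 2

σ∘τ = [1 3 2]


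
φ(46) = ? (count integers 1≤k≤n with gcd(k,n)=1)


Factor n: 46 = 2 × 23
φ(n) = n · ∏(1 - 1/p) over distinct primes p | n
φ(46) = 46 · (1 - 1/2) · (1 - 1/23) = 22

φ(46) = 22


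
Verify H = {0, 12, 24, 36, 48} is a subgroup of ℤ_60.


Subgroup test for H = {0, 12, 24, 36, 48} in (ℤ_60, +):
(1) 0 ∈ H? Yes
(2) Closure: for all a,b ∈ H, (a+b) mod 60 ∈ H? Yes
(3) Inverses: for all a ∈ H, -a mod 60 ∈ H? Yes

Yes, H is a subgroup of ℤ_60


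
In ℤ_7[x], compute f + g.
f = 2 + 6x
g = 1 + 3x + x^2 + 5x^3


Add coefficients mod 7:
x^0: 2 + 1 = 3 (mod 7)
x^1: 6 + 3 = 2 (mod 7)
x^2: 0 + 1 = 1 (mod 7)
x^3: 0 + 5 = 5 (mod 7)
Result: 3 + 2x + x^2 + 5x^3

f + g = 3 + 2x + x^2 + 5x^3


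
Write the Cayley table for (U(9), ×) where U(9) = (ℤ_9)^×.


Elements: {1, 2, 4, 5, 7, 8}
Operation: multiplication mod 9
Entry (a, b) = (a × b) mod 9

Cayley table:
  | 1 | 2 | 4 | 5 | 7 | 8
1 | 1 | 2 | 4 | 5 | 7 | 8
2 | 2 | 4 | 8 | 1 | 5 | 7
4 | 4 | 8 | 7 | 2 | 1 | 5
5 | 5 | 1 | 2 | 7 | 8 | 4
7 | 7 | 5 | 1 | 8 | 4 | 2
8 | 8 | 7 | 5 | 4 | 2 | 1


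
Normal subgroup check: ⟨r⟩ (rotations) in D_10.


H = ⟨r⟩ (rotations) in D_10
The rotation subgroup ⟨r⟩ has index 2 in D_10, so it is normal

Yes, normal subgroup


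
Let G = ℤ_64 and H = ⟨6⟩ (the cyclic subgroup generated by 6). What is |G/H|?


|⟨6⟩| = n / gcd(6, 64) = 64 / 2 = 32
H is normal (ℤ_64 is abelian).
|G/H| = |G| / |H| = 64 / 32 = 2

|G/H| = 2


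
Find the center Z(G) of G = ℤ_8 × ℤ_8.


Z(G) = {g ∈ G | gx = xg for all x ∈ G}
Direct product of abelian groups is abelian, so Z(G) = G

Z(ℤ_8 × ℤ_8) = ℤ_8 × ℤ_8


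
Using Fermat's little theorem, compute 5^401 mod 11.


Fermat's little theorem: if p is prime and gcd(a,p)=1, then a^(p-1) ≡ 1 (mod p)
p = 11 is prime, gcd(5,11) = 1
Reduce exponent: 401 mod 10 = 1
So 5^401 ≡ 5^1 (mod 11)
5^1 mod 11 = 5

5^401 ≡ 5 (mod 11)


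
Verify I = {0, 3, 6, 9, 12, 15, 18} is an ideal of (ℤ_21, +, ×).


Check ideal conditions for I = {0, 3, 6, 9, 12, 15, 18} in ℤ_21:
(1) I is an additive subgroup? Yes
(2) For r ∈ ℤ_21 and a ∈ I: r·a ∈ I? Yes

Yes, I is an ideal of ℤ_21


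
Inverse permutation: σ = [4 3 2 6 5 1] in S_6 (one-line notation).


To find σ⁻¹, swap domain and range:
σ(1) = 4 → σ⁻¹(4) = 1
σ(2) = 3 → σ⁻¹(3) = 2
σ(3) = 2 → σ⁻¹(2) = 3
σ(4) = 6 → σ⁻¹(6) = 4
σ(5) = 5 → σ⁻¹(5) = 5
σ(6) = 1 → σ⁻¹(1) = 6

σ⁻¹ = [6 3 2 1 5 4]


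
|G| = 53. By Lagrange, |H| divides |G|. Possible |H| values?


Lagrange's theorem: |H| divides |G|
|G| = 53
Divisors of 53: 1, 53

Possible subgroup orders: {1, 53}


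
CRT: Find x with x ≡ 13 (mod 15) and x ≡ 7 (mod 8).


m₁ = 15, m₂ = 8, gcd = 1, so CRT applies. M = m₁·m₂ = 120
Let M₁ = M/m₁ = 8, M₂ = M/m₂ = 15
Find y₁ ≡ M₁⁻¹ (mod m₁): 8⁻¹ ≡ 2 (mod 15)
Find y₂ ≡ M₂⁻¹ (mod m₂): 15⁻¹ ≡ 7 (mod 8)
x = a₁·M₁·y₁ + a₂·M₂·y₂ = 13·8·2 + 7·15·7 = 943
Reduce mod 120: x ≡ 103
Check: 103 mod 15 = 13 ✓, 103 mod 8 = 7 ✓

x ≡ 103 (mod 120)


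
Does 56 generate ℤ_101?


g generates ℤ_n iff gcd(g, n) = 1
gcd(56, 101) = 1
Since gcd = 1, 56 is a generator.

Yes, 56 generates ℤ_101


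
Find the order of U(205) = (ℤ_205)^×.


U(n) is the group of units mod n; |U(n)| = φ(n)
|U(205)| = φ(205) = 160

|U(205) = (ℤ_205)^×| = 160


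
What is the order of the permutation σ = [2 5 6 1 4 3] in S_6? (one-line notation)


Cycle decomposition: (1 2 5 4) (3 6)
Cycle lengths: 4, 2
Order = lcm(4, 2) = 4

ord(σ) = 4


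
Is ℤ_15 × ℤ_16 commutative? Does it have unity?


Direct product ring; commutative with unity (1,1); but (1,0)·(0,1) = (0,0) gives zero divisors, so not an integral domain
Commutative: Yes
Integral domain: No
Has unity: Yes

ℤ_15 × ℤ_16: Commutative=Yes, Unity=Yes


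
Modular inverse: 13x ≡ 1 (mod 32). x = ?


Use the extended Euclidean algorithm to write 1 = 13·s + 32·t; then s mod 32 is the inverse.
Euclidean algorithm:
  13 = 0·32 + 13
  32 = 2·13 + 6
  13 = 2·6 + 1
  6 = 6·1 + 0
gcd(13,32) = 1
Back-substitution gives: 13·(5) + 32·(-2) = 1
So 13⁻¹ ≡ 5 ≡ 5 (mod 32)
Check: 13 × 5 = 65 ≡ 1 (mod 32) ✓

13⁻¹ ≡ 5 (mod 32)


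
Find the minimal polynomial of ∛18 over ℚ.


∛18 satisfies x³ - 18 = 0, irreducible over ℚ (no rational root; 18 is not a perfect cube)

Minimal polynomial: x³ - 18


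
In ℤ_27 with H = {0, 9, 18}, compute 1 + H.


1 + H = {1 + h (mod 27) : h ∈ H}
1+0=1, 1+9=10, 1+18=19

1 + H = {1, 10, 19}


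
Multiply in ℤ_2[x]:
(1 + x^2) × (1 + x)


Expand and collect like terms; reduce coefficients mod 2:
x^0: 1·1 = 1 ≡ 1 (mod 2)
x^1: 1·1 + 0·1 = 1 ≡ 1 (mod 2)
x^2: 0·1 + 1·1 = 1 ≡ 1 (mod 2)
x^3: 1·1 = 1 ≡ 1 (mod 2)
Result: 1 + x + x^2 + x^3

f · g = 1 + x + x^2 + x^3


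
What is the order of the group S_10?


|S_n| = n! (number of permutations of n symbols)
|S_10| = 10! = 3628800

|S_10| = 3628800


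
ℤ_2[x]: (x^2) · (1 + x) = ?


Expand and collect like terms; reduce coefficients mod 2:
x^0: 0·1 = 0 ≡ 0 (mod 2)
x^1: 0·1 + 0·1 = 0 ≡ 0 (mod 2)
x^2: 0·1 + 1·1 = 1 ≡ 1 (mod 2)
x^3: 1·1 = 1 ≡ 1 (mod 2)
Result: x^2 + x^3

f · g = x^2 + x^3


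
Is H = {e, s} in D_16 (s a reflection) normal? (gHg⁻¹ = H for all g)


H = {e, s} in D_16 (s a reflection)
r·s·r⁻¹ = sr⁻² ≠ s for n ≥ 3, so {e, s} is not closed under conjugation

No, not a normal subgroup


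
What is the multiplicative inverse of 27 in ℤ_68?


Use the extended Euclidean algorithm to write 1 = 27·s + 68·t; then s mod 68 is the inverse.
Euclidean algorithm:
  27 = 0·68 + 27
  68 = 2·27 + 14
  27 = 1·14 + 13
  14 = 1·13 + 1
  13 = 13·1 + 0
gcd(27,68) = 1
Back-substitution gives: 27·(-5) + 68·(2) = 1
So 27⁻¹ ≡ -5 ≡ 63 (mod 68)
Check: 27 × 63 = 1701 ≡ 1 (mod 68) ✓

27⁻¹ ≡ 63 (mod 68)


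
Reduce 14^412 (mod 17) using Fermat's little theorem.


Fermat's little theorem: if p is prime and gcd(a,p)=1, then a^(p-1) ≡ 1 (mod p)
p = 17 is prime, gcd(14,17) = 1
Reduce exponent: 412 mod 16 = 12
So 14^412 ≡ 14^12 (mod 17)
14^12 mod 17 = 4

14^412 ≡ 4 (mod 17)


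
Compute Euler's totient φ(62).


Factor n: 62 = 2 × 31
φ(n) = n · ∏(1 - 1/p) over distinct primes p | n
φ(62) = 62 · (1 - 1/2) · (1 - 1/31) = 30

φ(62) = 30


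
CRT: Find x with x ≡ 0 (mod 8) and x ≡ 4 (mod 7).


m₁ = 8, m₂ = 7, gcd = 1, so CRT applies. M = m₁·m₂ = 56
Let M₁ = M/m₁ = 7, M₂ = M/m₂ = 8
Find y₁ ≡ M₁⁻¹ (mod m₁): 7⁻¹ ≡ 7 (mod 8)
Find y₂ ≡ M₂⁻¹ (mod m₂): 8⁻¹ ≡ 1 (mod 7)
x = a₁·M₁·y₁ + a₂·M₂·y₂ = 0·7·7 + 4·8·1 = 32
Reduce mod 56: x ≡ 32
Check: 32 mod 8 = 0 ✓, 32 mod 7 = 4 ✓

x ≡ 32 (mod 56)


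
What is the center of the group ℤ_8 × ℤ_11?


Z(G) = {g ∈ G | gx = xg for all x ∈ G}
Direct product of abelian groups is abelian, so Z(G) = G

Z(ℤ_8 × ℤ_11) = ℤ_8 × ℤ_11


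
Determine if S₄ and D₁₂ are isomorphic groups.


Comparing S₄ and D₁₂:
S₄ has trivial center; D₁₂ has center {e, r⁶}

No, S₄ ≇ D₁₂


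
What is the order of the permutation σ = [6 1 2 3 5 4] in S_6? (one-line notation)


Cycle decomposition: (1 6 4 3 2)
Cycle lengths: 5
Order = lcm(5) = 5

ord(σ) = 5


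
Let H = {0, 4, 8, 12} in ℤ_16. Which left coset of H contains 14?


14 + H = {14 + h (mod 16) : h ∈ H}
14+0=14, 14+4=2, 14+8=6, 14+12=10
14 + H = {2, 6, 10, 14} = 2 + H

14 + H = {2, 6, 10, 14}


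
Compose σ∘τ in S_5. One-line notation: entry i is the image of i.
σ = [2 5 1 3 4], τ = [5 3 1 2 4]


σ∘τ: apply τ first, then σ
1 →τ 5 →σ 4
2 →τ 3 →σ 1
3 →τ 1 →σ 2
4 →τ 2 →σ 5
5 →τ 4 →σ 3

σ∘τ = [4 1 2 5 3]


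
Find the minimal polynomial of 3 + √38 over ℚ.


Let α = 3 + √38. Then α - 3 = √38, so (α - 3)² = 38, giving α² - 6α - 29 = 0. Degree 2 and α ∉ ℚ, so this is the minimal polynomial.

Minimal polynomial: x² - 6x - 29


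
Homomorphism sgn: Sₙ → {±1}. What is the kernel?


Kernel = preimage of identity
ker(sgn) = even permutations = Aₙ

ker(sgn) = Aₙ


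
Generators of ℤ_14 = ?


g generates ℤ_n iff gcd(g,n) = 1
Checking each g ∈ {1,...,13}:
gcd(1,14) = 1
gcd(2,14) = 2
gcd(3,14) = 1
gcd(4,14) = 2
gcd(5,14) = 1
gcd(6,14) = 2
gcd(7,14) = 7
gcd(8,14) = 2
gcd(9,14) = 1
gcd(10,14) = 2
gcd(11,14) = 1
gcd(12,14) = 2
gcd(13,14) = 1
Generators: {1, 3, 5, 9, 11, 13}
Number of generators = φ(14) = 6

Generators of ℤ_14 = {1, 3, 5, 9, 11, 13}


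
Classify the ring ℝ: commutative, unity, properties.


ℝ is a field: commutative, has unity, every nonzero element is a unit (hence an integral domain)
Commutative: Yes
Integral domain: Yes
Has unity: Yes

ℝ: Commutative=Yes, Unity=Yes


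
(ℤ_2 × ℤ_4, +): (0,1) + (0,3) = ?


Operation: componentwise addition mod (2, 4)
(0,1) + (0,3) = ((a₁+b₁) mod 2, (a₂+b₂) mod 4) with a = (0,1), b = (0,3)

(0,1) + (0,3) = (0,0)


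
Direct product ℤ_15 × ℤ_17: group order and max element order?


|ℤ_15 × ℤ_17| = 15 × 17 = 255
Max element order = lcm(15,17) = 255
Cyclic? Yes (gcd=1)

|ℤ_15×ℤ_17| = 255, max element order = 255


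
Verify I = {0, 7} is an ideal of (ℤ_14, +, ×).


Check ideal conditions for I = {0, 7} in ℤ_14:
(1) I is an additive subgroup? Yes
(2) For r ∈ ℤ_14 and a ∈ I: r·a ∈ I? Yes

Yes, I is an ideal of ℤ_14


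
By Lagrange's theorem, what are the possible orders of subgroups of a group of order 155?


Lagrange's theorem: |H| divides |G|
|G| = 155
Divisors of 155: 1, 5, 31, 155

Possible subgroup orders: {1, 5, 31, 155}


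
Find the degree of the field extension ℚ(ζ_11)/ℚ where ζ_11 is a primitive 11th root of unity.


[ℚ(ζ_n):ℚ] = deg Φ_n(x) = φ(n). Here φ(11) = 10

[ℚ(ζ_11)/ℚ where ζ_11 is a primitive 11th root of unity] = 10


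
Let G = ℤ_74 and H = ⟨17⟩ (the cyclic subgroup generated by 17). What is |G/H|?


|⟨17⟩| = n / gcd(17, 74) = 74 / 1 = 74
H is normal (ℤ_74 is abelian).
|G/H| = |G| / |H| = 74 / 74 = 1

|G/H| = 1


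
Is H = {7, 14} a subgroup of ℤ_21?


Subgroup test for H = {7, 14} in (ℤ_21, +):
(1) 0 ∈ H? No
(2) Closure: for all a,b ∈ H, (a+b) mod 21 ∈ H? No  [counterexample: 7 + 14 = 0 ∉ H]
(3) Inverses: for all a ∈ H, -a mod 21 ∈ H? Yes

No, H is not a subgroup of ℤ_21


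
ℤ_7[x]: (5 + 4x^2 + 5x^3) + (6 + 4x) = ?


Add coefficients mod 7:
x^0: 5 + 6 = 4 (mod 7)
x^1: 0 + 4 = 4 (mod 7)
x^2: 4 + 0 = 4 (mod 7)
x^3: 5 + 0 = 5 (mod 7)
Result: 4 + 4x + 4x^2 + 5x^3

f + g = 4 + 4x + 4x^2 + 5x^3


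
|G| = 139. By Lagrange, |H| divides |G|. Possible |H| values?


Lagrange's theorem: |H| divides |G|
|G| = 139
Divisors of 139: 1, 139

Possible subgroup orders: {1, 139}


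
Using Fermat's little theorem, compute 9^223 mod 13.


Fermat's little theorem: if p is prime and gcd(a,p)=1, then a^(p-1) ≡ 1 (mod p)
p = 13 is prime, gcd(9,13) = 1
Reduce exponent: 223 mod 12 = 7
So 9^223 ≡ 9^7 (mod 13)
9^7 mod 13 = 9

9^223 ≡ 9 (mod 13)


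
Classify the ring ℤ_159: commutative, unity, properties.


ℤ_159 is a commutative ring with unity 1; 159 = 3×53 is composite, so 3·53 ≡ 0 gives zero divisors (not an integral domain)
Commutative: Yes
Integral domain: No
Has unity: Yes

ℤ_159: Commutative=Yes, Unity=Yes


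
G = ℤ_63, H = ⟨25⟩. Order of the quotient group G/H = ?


|⟨25⟩| = n / gcd(25, 63) = 63 / 1 = 63
H is normal (ℤ_63 is abelian).
|G/H| = |G| / |H| = 63 / 63 = 1

|G/H| = 1


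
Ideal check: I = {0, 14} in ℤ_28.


Check ideal conditions for I = {0, 14} in ℤ_28:
(1) I is an additive subgroup? Yes
(2) For r ∈ ℤ_28 and a ∈ I: r·a ∈ I? Yes

Yes, I is an ideal of ℤ_28


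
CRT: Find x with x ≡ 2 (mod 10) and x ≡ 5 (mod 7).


m₁ = 10, m₂ = 7, gcd = 1, so CRT applies. M = m₁·m₂ = 70
Let M₁ = M/m₁ = 7, M₂ = M/m₂ = 10
Find y₁ ≡ M₁⁻¹ (mod m₁): 7⁻¹ ≡ 3 (mod 10)
Find y₂ ≡ M₂⁻¹ (mod m₂): 10⁻¹ ≡ 5 (mod 7)
x = a₁·M₁·y₁ + a₂·M₂·y₂ = 2·7·3 + 5·10·5 = 292
Reduce mod 70: x ≡ 12
Check: 12 mod 10 = 2 ✓, 12 mod 7 = 5 ✓

x ≡ 12 (mod 70)


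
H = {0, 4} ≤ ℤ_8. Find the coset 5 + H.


5 + H = {5 + h (mod 8) : h ∈ H}
5+0=5, 5+4=1
5 + H = {1, 5} = 1 + H

5 + H = {1, 5}


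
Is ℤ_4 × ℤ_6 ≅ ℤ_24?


Comparing ℤ_4 × ℤ_6 and ℤ_24:
gcd(4,6) = 2 ≠ 1. Max element order in ℤ_4×ℤ_6 is lcm(4,6) = 12 < 24, so it has no element of order 24

No, ℤ_4 × ℤ_6 ≇ ℤ_24


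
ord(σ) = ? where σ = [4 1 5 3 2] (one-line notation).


Cycle decomposition: (1 4 3 5 2)
Cycle lengths: 5
Order = lcm(5) = 5

ord(σ) = 5


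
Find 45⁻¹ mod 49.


Use the extended Euclidean algorithm to write 1 = 45·s + 49·t; then s mod 49 is the inverse.
Euclidean algorithm:
  45 = 0·49 + 45
  49 = 1·45 + 4
  45 = 11·4 + 1
  4 = 4·1 + 0
gcd(45,49) = 1
Back-substitution gives: 45·(12) + 49·(-11) = 1
So 45⁻¹ ≡ 12 ≡ 12 (mod 49)
Check: 45 × 12 = 540 ≡ 1 (mod 49) ✓

45⁻¹ ≡ 12 (mod 49)


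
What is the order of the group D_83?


|D_n| = 2n (n rotations and n reflections)
|D_83| = 2×83 = 166

|D_83| = 166


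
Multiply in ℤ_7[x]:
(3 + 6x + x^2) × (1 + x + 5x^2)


Expand and collect like terms; reduce coefficients mod 7:
x^0: 3·1 = 3 ≡ 3 (mod 7)
x^1: 3·1 + 6·1 = 9 ≡ 2 (mod 7)
x^2: 3·5 + 6·1 + 1·1 = 22 ≡ 1 (mod 7)
x^3: 6·5 + 1·1 = 31 ≡ 3 (mod 7)
x^4: 1·5 = 5 ≡ 5 (mod 7)
Result: 3 + 2x + x^2 + 3x^3 + 5x^4

f · g = 3 + 2x + x^2 + 3x^3 + 5x^4


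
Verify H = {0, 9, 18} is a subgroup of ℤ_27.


Subgroup test for H = {0, 9, 18} in (ℤ_27, +):
(1) 0 ∈ H? Yes
(2) Closure: for all a,b ∈ H, (a+b) mod 27 ∈ H? Yes
(3) Inverses: for all a ∈ H, -a mod 27 ∈ H? Yes

Yes, H is a subgroup of ℤ_27


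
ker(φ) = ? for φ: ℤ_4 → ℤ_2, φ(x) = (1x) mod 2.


Kernel = preimage of identity
ker(φ) = {x ∈ ℤ_4 : 1x ≡ 0 (mod 2)}. Since 2 | 4, φ is well-defined. The kernel is the cyclic subgroup ⟨2⟩ of ℤ_4 (order 2), i.e. {0, 2}

ker(φ) = {0, 2}


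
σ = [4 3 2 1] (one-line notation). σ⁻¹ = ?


To find σ⁻¹, swap domain and range:
σ(1) = 4 → σ⁻¹(4) = 1
σ(2) = 3 → σ⁻¹(3) = 2
σ(3) = 2 → σ⁻¹(2) = 3
σ(4) = 1 → σ⁻¹(1) = 4

σ⁻¹ = [4 3 2 1]


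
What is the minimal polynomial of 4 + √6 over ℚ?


Let α = 4 + √6. Then α - 4 = √6, so (α - 4)² = 6, giving α² - 8α + 10 = 0. Degree 2 and α ∉ ℚ, so this is the minimal polynomial.

Minimal polynomial: x² - 8x + 10


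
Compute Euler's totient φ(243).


Factor n: 243 = 3^5
φ(n) = n · ∏(1 - 1/p) over distinct primes p | n
φ(243) = 243 · (1 - 1/3) = 162

φ(243) = 162


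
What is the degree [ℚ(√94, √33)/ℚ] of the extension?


[ℚ(√94,√33):ℚ] = [ℚ(√94,√33):ℚ(√94)]·[ℚ(√94):ℚ] = 2·2 = 4

[ℚ(√94, √33)/ℚ] = 4


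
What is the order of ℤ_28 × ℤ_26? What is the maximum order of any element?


|ℤ_28 × ℤ_26| = 28 × 26 = 728
Max element order = lcm(28,26) = 364
Cyclic? No (gcd=2)

|ℤ_28×ℤ_26| = 728, max element order = 364


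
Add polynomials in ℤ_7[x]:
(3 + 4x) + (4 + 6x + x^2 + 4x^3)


Add coefficients mod 7:
x^0: 3 + 4 = 0 (mod 7)
x^1: 4 + 6 = 3 (mod 7)
x^2: 0 + 1 = 1 (mod 7)
x^3: 0 + 4 = 4 (mod 7)
Result: 3x + x^2 + 4x^3

f + g = 3x + x^2 + 4x^3


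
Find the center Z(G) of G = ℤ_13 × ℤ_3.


Z(G) = {g ∈ G | gx = xg for all x ∈ G}
Direct product of abelian groups is abelian, so Z(G) = G

Z(ℤ_13 × ℤ_3) = ℤ_13 × ℤ_3


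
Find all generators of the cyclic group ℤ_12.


g generates ℤ_n iff gcd(g,n) = 1
Checking each g ∈ {1,...,11}:
gcd(1,12) = 1
gcd(2,12) = 2
gcd(3,12) = 3
gcd(4,12) = 4
gcd(5,12) = 1
gcd(6,12) = 6
gcd(7,12) = 1
gcd(8,12) = 4
gcd(9,12) = 3
gcd(10,12) = 2
gcd(11,12) = 1
Generators: {1, 5, 7, 11}
Number of generators = φ(12) = 4

Generators of ℤ_12 = {1, 5, 7, 11}


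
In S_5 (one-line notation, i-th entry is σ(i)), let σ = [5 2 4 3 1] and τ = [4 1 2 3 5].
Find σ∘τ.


σ∘τ: apply τ first, then σ
1 →τ 4 →σ 3
2 →τ 1 →σ 5
3 →τ 2 →σ 2
4 →τ 3 →σ 4
5 →τ 5 →σ 1

σ∘τ = [3 5 2 4 1]


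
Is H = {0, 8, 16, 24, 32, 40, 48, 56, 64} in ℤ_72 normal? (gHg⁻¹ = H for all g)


H = {0, 8, 16, 24, 32, 40, 48, 56, 64} in ℤ_72
ℤ_72 is abelian; every subgroup of an abelian group is normal

Yes, normal subgroup


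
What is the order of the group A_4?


|A_n| = n!/2 (even permutations)
|A_4| = 4!/2 = 24/2 = 12

|A_4| = 12


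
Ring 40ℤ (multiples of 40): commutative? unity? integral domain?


40ℤ is a commutative ring under +,× but has no multiplicative identity (1 ∉ 40ℤ); it has no zero divisors, but without unity it is not an integral domain
Commutative: Yes
Integral domain: No
Has unity: No

40ℤ (multiples of 40): Commutative=Yes, Unity=No


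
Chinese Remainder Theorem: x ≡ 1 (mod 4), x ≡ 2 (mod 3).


m₁ = 4, m₂ = 3, gcd = 1, so CRT applies. M = m₁·m₂ = 12
Let M₁ = M/m₁ = 3, M₂ = M/m₂ = 4
Find y₁ ≡ M₁⁻¹ (mod m₁): 3⁻¹ ≡ 3 (mod 4)
Find y₂ ≡ M₂⁻¹ (mod m₂): 4⁻¹ ≡ 1 (mod 3)
x = a₁·M₁·y₁ + a₂·M₂·y₂ = 1·3·3 + 2·4·1 = 17
Reduce mod 12: x ≡ 5
Check: 5 mod 4 = 1 ✓, 5 mod 3 = 2 ✓

x ≡ 5 (mod 12)


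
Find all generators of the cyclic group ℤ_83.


g generates ℤ_n iff gcd(g,n) = 1
Prime factors of 83: 83
Generators are g ∈ {1,...,82} not divisible by any of these primes.
Generators: {1, 2, 3, 4, 5, 6, 7, 8, 9, 10, 11, 12, 13, 14, 15, 16, 17, 18, 19, 20, 21, 22, 23, 24, 25, 26, 27, 28, 29, 30, 31, 32, 33, 34, 35, 36, 37, 38, 39, 40, 41, 42, 43, 44, 45, 46, 47, 48, 49, 50, 51, 52, 53, 54, 55, 56, 57, 58, 59, 60, 61, 62, 63, 64, 65, 66, 67, 68, 69, 70, 71, 72, 73, 74, 75, 76, 77, 78, 79, 80, 81, 82}
Number of generators = φ(83) = 82

Generators of ℤ_83 = {1, 2, 3, 4, 5, 6, 7, 8, 9, 10, 11, 12, 13, 14, 15, 16, 17, 18, 19, 20, 21, 22, 23, 24, 25, 26, 27, 28, 29, 30, 31, 32, 33, 34, 35, 36, 37, 38, 39, 40, 41, 42, 43, 44, 45, 46, 47, 48, 49, 50, 51, 52, 53, 54, 55, 56, 57, 58, 59, 60, 61, 62, 63, 64, 65, 66, 67, 68, 69, 70, 71, 72, 73, 74, 75, 76, 77, 78, 79, 80, 81, 82}


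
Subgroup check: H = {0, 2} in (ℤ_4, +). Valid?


Subgroup test for H = {0, 2} in (ℤ_4, +):
(1) 0 ∈ H? Yes
(2) Closure: for all a,b ∈ H, (a+b) mod 4 ∈ H? Yes
(3) Inverses: for all a ∈ H, -a mod 4 ∈ H? Yes

Yes, H is a subgroup of ℤ_4


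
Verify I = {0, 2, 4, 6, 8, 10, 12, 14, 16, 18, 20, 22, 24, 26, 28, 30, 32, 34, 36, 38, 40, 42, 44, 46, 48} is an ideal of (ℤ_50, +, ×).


Check ideal conditions for I = {0, 2, 4, 6, 8, 10, 12, 14, 16, 18, 20, 22, 24, 26, 28, 30, 32, 34, 36, 38, 40, 42, 44, 46, 48} in ℤ_50:
(1) I is an additive subgroup? Yes
(2) For r ∈ ℤ_50 and a ∈ I: r·a ∈ I? Yes

Yes, I is an ideal of ℤ_50


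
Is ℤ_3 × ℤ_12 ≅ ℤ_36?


Comparing ℤ_3 × ℤ_12 and ℤ_36:
gcd(3,12) = 3 ≠ 1. Max element order in ℤ_3×ℤ_12 is lcm(3,12) = 12 < 36, so it has no element of order 36

No, ℤ_3 × ℤ_12 ≇ ℤ_36


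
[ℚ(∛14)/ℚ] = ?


∛14 has minimal polynomial x³ - 14 (irreducible over ℚ since 14 is not a perfect cube)

[ℚ(∛14)/ℚ] = 3


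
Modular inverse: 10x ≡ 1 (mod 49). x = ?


Use the extended Euclidean algorithm to write 1 = 10·s + 49·t; then s mod 49 is the inverse.
Euclidean algorithm:
  10 = 0·49 + 10
  49 = 4·10 + 9
  10 = 1·9 + 1
  9 = 9·1 + 0
gcd(10,49) = 1
Back-substitution gives: 10·(5) + 49·(-1) = 1
So 10⁻¹ ≡ 5 ≡ 5 (mod 49)
Check: 10 × 5 = 50 ≡ 1 (mod 49) ✓

10⁻¹ ≡ 5 (mod 49)


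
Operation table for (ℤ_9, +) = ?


Elements: {0, 1, 2, 3, 4, 5, 6, 7, 8}
Operation: addition mod 9
Entry (a, b) = (a + b) mod 9

Cayley table:
  | 0 | 1 | 2 | 3 | 4 | 5 | 6 | 7 | 8
0 | 0 | 1 | 2 | 3 | 4 | 5 | 6 | 7 | 8
1 | 1 | 2 | 3 | 4 | 5 | 6 | 7 | 8 | 0
2 | 2 | 3 | 4 | 5 | 6 | 7 | 8 | 0 | 1
3 | 3 | 4 | 5 | 6 | 7 | 8 | 0 | 1 | 2
4 | 4 | 5 | 6 | 7 | 8 | 0 | 1 | 2 | 3
5 | 5 | 6 | 7 | 8 | 0 | 1 | 2 | 3 | 4
6 | 6 | 7 | 8 | 0 | 1 | 2 | 3 | 4 | 5
7 | 7 | 8 | 0 | 1 | 2 | 3 | 4 | 5 | 6
8 | 8 | 0 | 1 | 2 | 3 | 4 | 5 | 6 | 7


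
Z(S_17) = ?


Z(G) = {g ∈ G | gx = xg for all x ∈ G}
S_n is non-abelian for n ≥ 3; Z(S_17) is trivial

Z(S_17) = {e}


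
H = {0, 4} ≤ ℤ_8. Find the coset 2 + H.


2 + H = {2 + h (mod 8) : h ∈ H}
2+0=2, 2+4=6

2 + H = {2, 6}


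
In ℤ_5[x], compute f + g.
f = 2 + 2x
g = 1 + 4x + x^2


Add coefficients mod 5:
x^0: 2 + 1 = 3 (mod 5)
x^1: 2 + 4 = 1 (mod 5)
x^2: 0 + 1 = 1 (mod 5)
Result: 3 + x + x^2

f + g = 3 + x + x^2


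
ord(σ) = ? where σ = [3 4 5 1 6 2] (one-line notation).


Cycle decomposition: (1 3 5 6 2 4)
Cycle lengths: 6
Order = lcm(6) = 6

ord(σ) = 6


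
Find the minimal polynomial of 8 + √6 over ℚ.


Let α = 8 + √6. Then α - 8 = √6, so (α - 8)² = 6, giving α² - 16α + 58 = 0. Degree 2 and α ∉ ℚ, so this is the minimal polynomial.

Minimal polynomial: x² - 16x + 58


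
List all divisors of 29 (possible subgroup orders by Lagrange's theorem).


Lagrange's theorem: |H| divides |G|
|G| = 29
Divisors of 29: 1, 29

Possible subgroup orders: {1, 29}


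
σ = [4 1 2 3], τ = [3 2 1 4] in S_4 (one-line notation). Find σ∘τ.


σ∘τ: apply τ first, then σ
1 →τ 3 →σ 2
2 →τ 2 →σ 1
3 →τ 1 →σ 4
4 →τ 4 →σ 3

σ∘τ = [2 1 4 3]


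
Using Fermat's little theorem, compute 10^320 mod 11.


Fermat's little theorem: if p is prime and gcd(a,p)=1, then a^(p-1) ≡ 1 (mod p)
p = 11 is prime, gcd(10,11) = 1
Reduce exponent: 320 mod 10 = 0
So 10^320 ≡ 10^0 (mod 11)
10^0 = 1

10^320 ≡ 1 (mod 11)


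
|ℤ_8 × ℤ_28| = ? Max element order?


|ℤ_8 × ℤ_28| = 8 × 28 = 224
Max element order = lcm(8,28) = 56
Cyclic? No (gcd=4)

|ℤ_8×ℤ_28| = 224, max element order = 56


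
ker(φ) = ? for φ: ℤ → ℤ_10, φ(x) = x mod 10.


Kernel = preimage of identity
ker(φ) = {x ∈ ℤ : x ≡ 0 (mod 10)} = 10ℤ = {0, ±10, ±20, ...}

ker(φ) = 10ℤ


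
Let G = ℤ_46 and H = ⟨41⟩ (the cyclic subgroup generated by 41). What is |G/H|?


|⟨41⟩| = n / gcd(41, 46) = 46 / 1 = 46
H is normal (ℤ_46 is abelian).
|G/H| = |G| / |H| = 46 / 46 = 1

|G/H| = 1


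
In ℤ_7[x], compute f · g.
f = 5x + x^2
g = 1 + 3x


Expand and collect like terms; reduce coefficients mod 7:
x^0: 0·1 = 0 ≡ 0 (mod 7)
x^1: 0·3 + 5·1 = 5 ≡ 5 (mod 7)
x^2: 5·3 + 1·1 = 16 ≡ 2 (mod 7)
x^3: 1·3 = 3 ≡ 3 (mod 7)
Result: 5x + 2x^2 + 3x^3

f · g = 5x + 2x^2 + 3x^3


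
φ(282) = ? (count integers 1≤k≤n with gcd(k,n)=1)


Factor n: 282 = 2 × 3 × 47
φ(n) = n · ∏(1 - 1/p) over distinct primes p | n
φ(282) = 282 · (1 - 1/2) · (1 - 1/3) · (1 - 1/47) = 92

φ(282) = 92


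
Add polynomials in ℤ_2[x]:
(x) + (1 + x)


Add coefficients mod 2:
x^0: 0 + 1 = 1 (mod 2)
x^1: 1 + 1 = 0 (mod 2)
Result: 1

f + g = 1


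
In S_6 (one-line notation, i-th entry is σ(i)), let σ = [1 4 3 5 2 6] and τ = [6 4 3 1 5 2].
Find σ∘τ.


σ∘τ: apply τ first, then σ
1 →τ 6 →σ 6
2 →τ 4 →σ 5
3 →τ 3 →σ 3
4 →τ 1 →σ 1
5 →τ 5 →σ 2
6 →τ 2 →σ 4

σ∘τ = [6 5 3 1 2 4]


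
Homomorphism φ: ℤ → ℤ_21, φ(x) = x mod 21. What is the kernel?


Kernel = preimage of identity
ker(φ) = {x ∈ ℤ : x ≡ 0 (mod 21)} = 21ℤ = {0, ±21, ±42, ...}

ker(φ) = 21ℤ


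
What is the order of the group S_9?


|S_n| = n! (number of permutations of n symbols)
|S_9| = 9! = 362880

|S_9| = 362880


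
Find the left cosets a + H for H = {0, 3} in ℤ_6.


H = {0, 3}, |H| = 2
Number of cosets = |G|/|H| = 6/2 = 3
0 + H = {0, 3}
1 + H = {1, 4}
2 + H = {2, 5}

Cosets: 0+H={0,3}; 1+H={1,4}; 2+H={2,5}


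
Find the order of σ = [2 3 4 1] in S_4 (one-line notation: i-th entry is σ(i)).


Cycle decomposition: (1 2 3 4)
Cycle lengths: 4
Order = lcm(4) = 4

ord(σ) = 4


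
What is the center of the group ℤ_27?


Z(G) = {g ∈ G | gx = xg for all x ∈ G}
ℤ_27 is abelian, so Z(G) = G

Z(ℤ_27) = ℤ_27


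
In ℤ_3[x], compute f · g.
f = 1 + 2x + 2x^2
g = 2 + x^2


Expand and collect like terms; reduce coefficients mod 3:
x^0: 1·2 = 2 ≡ 2 (mod 3)
x^1: 1·0 + 2·2 = 4 ≡ 1 (mod 3)
x^2: 1·1 + 2·0 + 2·2 = 5 ≡ 2 (mod 3)
x^3: 2·1 + 2·0 = 2 ≡ 2 (mod 3)
x^4: 2·1 = 2 ≡ 2 (mod 3)
Result: 2 + x + 2x^2 + 2x^3 + 2x^4

f · g = 2 + x + 2x^2 + 2x^3 + 2x^4


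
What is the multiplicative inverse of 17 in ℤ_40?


Use the extended Euclidean algorithm to write 1 = 17·s + 40·t; then s mod 40 is the inverse.
Euclidean algorithm:
  17 = 0·40 + 17
  40 = 2·17 + 6
  17 = 2·6 + 5
  6 = 1·5 + 1
  5 = 5·1 + 0
gcd(17,40) = 1
Back-substitution gives: 17·(-7) + 40·(3) = 1
So 17⁻¹ ≡ -7 ≡ 33 (mod 40)
Check: 17 × 33 = 561 ≡ 1 (mod 40) ✓

17⁻¹ ≡ 33 (mod 40)


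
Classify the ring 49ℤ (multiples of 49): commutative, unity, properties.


49ℤ is a commutative ring under +,× but has no multiplicative identity (1 ∉ 49ℤ); it has no zero divisors, but without unity it is not an integral domain
Commutative: Yes
Integral domain: No
Has unity: No

49ℤ (multiples of 49): Commutative=Yes, Unity=No


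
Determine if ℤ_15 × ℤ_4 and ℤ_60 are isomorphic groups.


Comparing ℤ_15 × ℤ_4 and ℤ_60:
gcd(15,4) = 1, so ℤ_15 × ℤ_4 ≅ ℤ_60 (CRT)

Yes, ℤ_15 × ℤ_4 ≅ ℤ_60


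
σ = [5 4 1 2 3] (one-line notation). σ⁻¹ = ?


To find σ⁻¹, swap domain and range:
σ(1) = 5 → σ⁻¹(5) = 1
σ(2) = 4 → σ⁻¹(4) = 2
σ(3) = 1 → σ⁻¹(1) = 3
σ(4) = 2 → σ⁻¹(2) = 4
σ(5) = 3 → σ⁻¹(3) = 5

σ⁻¹ = [3 4 5 2 1]


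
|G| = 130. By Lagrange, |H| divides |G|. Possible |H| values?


Lagrange's theorem: |H| divides |G|
|G| = 130
Divisors of 130: 1, 2, 5, 10, 13, 26, 65, 130

Possible subgroup orders: {1, 2, 5, 10, 13, 26, 65, 130}


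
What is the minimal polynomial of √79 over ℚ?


√79 satisfies x² - 79 = 0, irreducible over ℚ since 79 is squarefree

Minimal polynomial: x² - 79


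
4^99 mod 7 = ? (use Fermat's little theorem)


Fermat's little theorem: if p is prime and gcd(a,p)=1, then a^(p-1) ≡ 1 (mod p)
p = 7 is prime, gcd(4,7) = 1
Reduce exponent: 99 mod 6 = 3
So 4^99 ≡ 4^3 (mod 7)
4^3 mod 7 = 1

4^99 ≡ 1 (mod 7)


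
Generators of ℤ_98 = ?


g generates ℤ_n iff gcd(g,n) = 1
Prime factors of 98: 2, 7
Generators are g ∈ {1,...,97} not divisible by any of these primes.
Generators: {1, 3, 5, 9, 11, 13, 15, 17, 19, 23, 25, 27, 29, 31, 33, 37, 39, 41, 43, 45, 47, 51, 53, 55, 57, 59, 61, 65, 67, 69, 71, 73, 75, 79, 81, 83, 85, 87, 89, 93, 95, 97}
Number of generators = φ(98) = 42

Generators of ℤ_98 = {1, 3, 5, 9, 11, 13, 15, 17, 19, 23, 25, 27, 29, 31, 33, 37, 39, 41, 43, 45, 47, 51, 53, 55, 57, 59, 61, 65, 67, 69, 71, 73, 75, 79, 81, 83, 85, 87, 89, 93, 95, 97}


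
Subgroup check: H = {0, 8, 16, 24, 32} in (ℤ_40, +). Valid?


Subgroup test for H = {0, 8, 16, 24, 32} in (ℤ_40, +):
(1) 0 ∈ H? Yes
(2) Closure: for all a,b ∈ H, (a+b) mod 40 ∈ H? Yes
(3) Inverses: for all a ∈ H, -a mod 40 ∈ H? Yes

Yes, H is a subgroup of ℤ_40


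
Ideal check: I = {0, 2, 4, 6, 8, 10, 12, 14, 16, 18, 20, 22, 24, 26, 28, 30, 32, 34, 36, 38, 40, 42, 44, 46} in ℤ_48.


Check ideal conditions for I = {0, 2, 4, 6, 8, 10, 12, 14, 16, 18, 20, 22, 24, 26, 28, 30, 32, 34, 36, 38, 40, 42, 44, 46} in ℤ_48:
(1) I is an additive subgroup? Yes
(2) For r ∈ ℤ_48 and a ∈ I: r·a ∈ I? Yes

Yes, I is an ideal of ℤ_48


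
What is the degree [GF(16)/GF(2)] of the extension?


GF(16) = GF(2^4), so the extension degree is 4

[GF(16)/GF(2)] = 4


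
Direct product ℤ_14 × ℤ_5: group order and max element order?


|ℤ_14 × ℤ_5| = 14 × 5 = 70
Max element order = lcm(14,5) = 70
Cyclic? Yes (gcd=1)

|ℤ_14×ℤ_5| = 70, max element order = 70


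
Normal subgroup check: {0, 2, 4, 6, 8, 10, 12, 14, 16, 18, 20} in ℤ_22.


H = {0, 2, 4, 6, 8, 10, 12, 14, 16, 18, 20} in ℤ_22
ℤ_22 is abelian; every subgroup of an abelian group is normal

Yes, normal subgroup


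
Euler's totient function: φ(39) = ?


Factor n: 39 = 3 × 13
φ(n) = n · ∏(1 - 1/p) over distinct primes p | n
φ(39) = 39 · (1 - 1/3) · (1 - 1/13) = 24

φ(39) = 24


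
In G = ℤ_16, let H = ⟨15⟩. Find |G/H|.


|⟨15⟩| = n / gcd(15, 16) = 16 / 1 = 16
H is normal (ℤ_16 is abelian).
|G/H| = |G| / |H| = 16 / 16 = 1

|G/H| = 1


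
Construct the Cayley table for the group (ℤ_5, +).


Elements: {0, 1, 2, 3, 4}
Operation: addition mod 5
Entry (a, b) = (a + b) mod 5

Cayley table:
  | 0 | 1 | 2 | 3 | 4
0 | 0 | 1 | 2 | 3 | 4
1 | 1 | 2 | 3 | 4 | 0
2 | 2 | 3 | 4 | 0 | 1
3 | 3 | 4 | 0 | 1 | 2
4 | 4 | 0 | 1 | 2 | 3


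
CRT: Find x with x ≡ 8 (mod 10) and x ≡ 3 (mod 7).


m₁ = 10, m₂ = 7, gcd = 1, so CRT applies. M = m₁·m₂ = 70
Let M₁ = M/m₁ = 7, M₂ = M/m₂ = 10
Find y₁ ≡ M₁⁻¹ (mod m₁): 7⁻¹ ≡ 3 (mod 10)
Find y₂ ≡ M₂⁻¹ (mod m₂): 10⁻¹ ≡ 5 (mod 7)
x = a₁·M₁·y₁ + a₂·M₂·y₂ = 8·7·3 + 3·10·5 = 318
Reduce mod 70: x ≡ 38
Check: 38 mod 10 = 8 ✓, 38 mod 7 = 3 ✓

x ≡ 38 (mod 70)


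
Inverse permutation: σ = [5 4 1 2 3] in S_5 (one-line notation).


To find σ⁻¹, swap domain and range:
σ(1) = 5 → σ⁻¹(5) = 1
σ(2) = 4 → σ⁻¹(4) = 2
σ(3) = 1 → σ⁻¹(1) = 3
σ(4) = 2 → σ⁻¹(2) = 4
σ(5) = 3 → σ⁻¹(3) = 5

σ⁻¹ = [3 4 5 2 1]


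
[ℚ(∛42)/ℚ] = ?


∛42 has minimal polynomial x³ - 42 (irreducible over ℚ since 42 is not a perfect cube)

[ℚ(∛42)/ℚ] = 3


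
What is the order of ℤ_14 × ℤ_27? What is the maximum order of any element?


|ℤ_14 × ℤ_27| = 14 × 27 = 378
Max element order = lcm(14,27) = 378
Cyclic? Yes (gcd=1)

|ℤ_14×ℤ_27| = 378, max element order = 378


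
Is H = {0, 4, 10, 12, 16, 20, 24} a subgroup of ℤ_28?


Subgroup test for H = {0, 4, 10, 12, 16, 20, 24} in (ℤ_28, +):
(1) 0 ∈ H? Yes
(2) Closure: for all a,b ∈ H, (a+b) mod 28 ∈ H? No  [counterexample: 4 + 4 = 8 ∉ H]
(3) Inverses: for all a ∈ H, -a mod 28 ∈ H? No

No, H is not a subgroup of ℤ_28


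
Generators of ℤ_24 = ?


g generates ℤ_n iff gcd(g,n) = 1
Prime factors of 24: 2, 3
Generators are g ∈ {1,...,23} not divisible by any of these primes.
Generators: {1, 5, 7, 11, 13, 17, 19, 23}
Number of generators = φ(24) = 8

Generators of ℤ_24 = {1, 5, 7, 11, 13, 17, 19, 23}


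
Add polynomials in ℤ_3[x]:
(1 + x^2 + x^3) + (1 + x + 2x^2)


Add coefficients mod 3:
x^0: 1 + 1 = 2 (mod 3)
x^1: 0 + 1 = 1 (mod 3)
x^2: 1 + 2 = 0 (mod 3)
x^3: 1 + 0 = 1 (mod 3)
Result: 2 + x + x^3

f + g = 2 + x + x^3


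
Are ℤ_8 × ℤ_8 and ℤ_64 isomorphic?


Comparing ℤ_8 × ℤ_8 and ℤ_64:
gcd(8,8) = 8 ≠ 1. Max element order in ℤ_8×ℤ_8 is lcm(8,8) = 8 < 64, so it has no element of order 64

No, ℤ_8 × ℤ_8 ≇ ℤ_64


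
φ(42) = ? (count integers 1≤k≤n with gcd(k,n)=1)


Factor n: 42 = 2 × 3 × 7
φ(n) = n · ∏(1 - 1/p) over distinct primes p | n
φ(42) = 42 · (1 - 1/2) · (1 - 1/3) · (1 - 1/7) = 12

φ(42) = 12


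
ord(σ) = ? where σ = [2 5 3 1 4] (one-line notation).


Cycle decomposition: (1 2 5 4)
Cycle lengths: 4
Order = lcm(4) = 4

ord(σ) = 4


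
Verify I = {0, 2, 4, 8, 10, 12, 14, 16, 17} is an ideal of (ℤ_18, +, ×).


Check ideal conditions for I = {0, 2, 4, 8, 10, 12, 14, 16, 17} in ℤ_18:
(1) I is an additive subgroup? No
(2) For r ∈ ℤ_18 and a ∈ I: r·a ∈ I? No  [counterexample: r=2, a=12, r·a mod 18 = 6 ∉ I]

No, I is not an ideal of ℤ_18


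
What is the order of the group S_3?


|S_n| = n! (number of permutations of n symbols)
|S_3| = 3! = 6

|S_3| = 6


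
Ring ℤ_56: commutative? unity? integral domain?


ℤ_56 is a commutative ring with unity 1; 56 = 2×28 is composite, so 2·28 ≡ 0 gives zero divisors (not an integral domain)
Commutative: Yes
Integral domain: No
Has unity: Yes

ℤ_56: Commutative=Yes, Unity=Yes


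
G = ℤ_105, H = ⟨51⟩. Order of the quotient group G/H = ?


|⟨51⟩| = n / gcd(51, 105) = 105 / 3 = 35
H is normal (ℤ_105 is abelian).
|G/H| = |G| / |H| = 105 / 35 = 3

|G/H| = 3


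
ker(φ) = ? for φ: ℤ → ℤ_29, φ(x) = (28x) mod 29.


Kernel = preimage of identity
ker(φ) = {x ∈ ℤ : 28x ≡ 0 (mod 29)}. gcd(28,29) = 1, so 28x ≡ 0 (mod 29) ⟺ x ≡ 0 (mod 29/1 = 29). Hence ker(φ) = 29ℤ

ker(φ) = 29ℤ


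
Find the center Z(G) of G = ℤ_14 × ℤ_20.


Z(G) = {g ∈ G | gx = xg for all x ∈ G}
Direct product of abelian groups is abelian, so Z(G) = G

Z(ℤ_14 × ℤ_20) = ℤ_14 × ℤ_20


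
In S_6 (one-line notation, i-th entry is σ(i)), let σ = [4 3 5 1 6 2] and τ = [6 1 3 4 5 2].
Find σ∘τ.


σ∘τ: apply τ first, then σ
1 →τ 6 →σ 2
2 →τ 1 →σ 4
3 →τ 3 →σ 5
4 →τ 4 →σ 1
5 →τ 5 →σ 6
6 →τ 2 →σ 3

σ∘τ = [2 4 5 1 6 3]


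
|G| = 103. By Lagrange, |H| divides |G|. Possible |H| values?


Lagrange's theorem: |H| divides |G|
|G| = 103
Divisors of 103: 1, 103

Possible subgroup orders: {1, 103}


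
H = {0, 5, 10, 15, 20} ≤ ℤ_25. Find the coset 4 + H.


4 + H = {4 + h (mod 25) : h ∈ H}
4+0=4, 4+5=9, 4+10=14, 4+15=19, 4+20=24

4 + H = {4, 9, 14, 19, 24}


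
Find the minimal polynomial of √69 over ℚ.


√69 satisfies x² - 69 = 0, irreducible over ℚ since 69 is squarefree

Minimal polynomial: x² - 69


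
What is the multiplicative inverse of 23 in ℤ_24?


Use the extended Euclidean algorithm to write 1 = 23·s + 24·t; then s mod 24 is the inverse.
Euclidean algorithm:
  23 = 0·24 + 23
  24 = 1·23 + 1
  23 = 23·1 + 0
gcd(23,24) = 1
Back-substitution gives: 23·(-1) + 24·(1) = 1
So 23⁻¹ ≡ -1 ≡ 23 (mod 24)
Check: 23 × 23 = 529 ≡ 1 (mod 24) ✓

23⁻¹ ≡ 23 (mod 24)


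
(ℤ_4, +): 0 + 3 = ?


Operation: addition mod 4
0 + 3 = (a + b) mod 4 with a = 0, b = 3

0 + 3 = 3


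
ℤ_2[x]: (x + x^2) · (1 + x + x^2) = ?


Expand and collect like terms; reduce coefficients mod 2:
x^0: 0·1 = 0 ≡ 0 (mod 2)
x^1: 0·1 + 1·1 = 1 ≡ 1 (mod 2)
x^2: 0·1 + 1·1 + 1·1 = 2 ≡ 0 (mod 2)
x^3: 1·1 + 1·1 = 2 ≡ 0 (mod 2)
x^4: 1·1 = 1 ≡ 1 (mod 2)
Result: x + x^4

f · g = x + x^4


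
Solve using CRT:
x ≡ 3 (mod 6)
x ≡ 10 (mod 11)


m₁ = 6, m₂ = 11, gcd = 1, so CRT applies. M = m₁·m₂ = 66
Let M₁ = M/m₁ = 11, M₂ = M/m₂ = 6
Find y₁ ≡ M₁⁻¹ (mod m₁): 11⁻¹ ≡ 5 (mod 6)
Find y₂ ≡ M₂⁻¹ (mod m₂): 6⁻¹ ≡ 2 (mod 11)
x = a₁·M₁·y₁ + a₂·M₂·y₂ = 3·11·5 + 10·6·2 = 285
Reduce mod 66: x ≡ 21
Check: 21 mod 6 = 3 ✓, 21 mod 11 = 10 ✓

x ≡ 21 (mod 66)


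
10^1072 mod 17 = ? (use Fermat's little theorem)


Fermat's little theorem: if p is prime and gcd(a,p)=1, then a^(p-1) ≡ 1 (mod p)
p = 17 is prime, gcd(10,17) = 1
Reduce exponent: 1072 mod 16 = 0
So 10^1072 ≡ 10^0 (mod 17)
10^0 = 1

10^1072 ≡ 1 (mod 17)


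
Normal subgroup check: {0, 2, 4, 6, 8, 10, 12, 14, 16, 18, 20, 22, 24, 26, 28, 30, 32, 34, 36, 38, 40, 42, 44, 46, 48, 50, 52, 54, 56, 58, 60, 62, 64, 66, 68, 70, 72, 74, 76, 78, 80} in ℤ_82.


H = {0, 2, 4, 6, 8, 10, 12, 14, 16, 18, 20, 22, 24, 26, 28, 30, 32, 34, 36, 38, 40, 42, 44, 46, 48, 50, 52, 54, 56, 58, 60, 62, 64, 66, 68, 70, 72, 74, 76, 78, 80} in ℤ_82
ℤ_82 is abelian; every subgroup of an abelian group is normal

Yes, normal subgroup


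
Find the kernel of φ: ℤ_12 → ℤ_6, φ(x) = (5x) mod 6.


Kernel = preimage of identity
ker(φ) = {x ∈ ℤ_12 : 5x ≡ 0 (mod 6)}. Since 6 | 12, φ is well-defined. The kernel is the cyclic subgroup ⟨6⟩ of ℤ_12 (order 2), i.e. {0, 6}

ker(φ) = {0, 6}


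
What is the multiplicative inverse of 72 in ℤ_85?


Use the extended Euclidean algorithm to write 1 = 72·s + 85·t; then s mod 85 is the inverse.
Euclidean algorithm:
  72 = 0·85 + 72
  85 = 1·72 + 13
  72 = 5·13 + 7
  13 = 1·7 + 6
  7 = 1·6 + 1
  6 = 6·1 + 0
gcd(72,85) = 1
Back-substitution gives: 72·(13) + 85·(-11) = 1
So 72⁻¹ ≡ 13 ≡ 13 (mod 85)
Check: 72 × 13 = 936 ≡ 1 (mod 85) ✓

72⁻¹ ≡ 13 (mod 85)


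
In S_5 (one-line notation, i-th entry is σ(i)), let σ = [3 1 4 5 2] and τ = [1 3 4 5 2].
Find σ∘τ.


σ∘τ: apply τ first, then σ
1 →τ 1 →σ 3
2 →τ 3 →σ 4
3 →τ 4 →σ 5
4 →τ 5 →σ 2
5 →τ 2 →σ 1

σ∘τ = [3 4 5 2 1]


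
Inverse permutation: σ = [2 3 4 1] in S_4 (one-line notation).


To find σ⁻¹, swap domain and range:
σ(1) = 2 → σ⁻¹(2) = 1
σ(2) = 3 → σ⁻¹(3) = 2
σ(3) = 4 → σ⁻¹(4) = 3
σ(4) = 1 → σ⁻¹(1) = 4

σ⁻¹ = [4 1 2 3]


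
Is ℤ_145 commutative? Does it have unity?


ℤ_145 is a commutative ring with unity 1; 145 = 5×29 is composite, so 5·29 ≡ 0 gives zero divisors (not an integral domain)
Commutative: Yes
Integral domain: No
Has unity: Yes

ℤ_145: Commutative=Yes, Unity=Yes


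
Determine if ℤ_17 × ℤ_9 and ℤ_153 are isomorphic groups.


Comparing ℤ_17 × ℤ_9 and ℤ_153:
gcd(17,9) = 1, so ℤ_17 × ℤ_9 ≅ ℤ_153 (CRT)

Yes, ℤ_17 × ℤ_9 ≅ ℤ_153


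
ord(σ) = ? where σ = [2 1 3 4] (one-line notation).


Cycle decomposition: (1 2)
Cycle lengths: 2
Order = lcm(2) = 2

ord(σ) = 2


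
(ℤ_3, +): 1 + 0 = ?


Operation: addition mod 3
1 + 0 = (a + b) mod 3 with a = 1, b = 0

1 + 0 = 1


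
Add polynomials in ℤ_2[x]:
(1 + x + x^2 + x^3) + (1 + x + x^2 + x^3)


Add coefficients mod 2:
x^0: 1 + 1 = 0 (mod 2)
x^1: 1 + 1 = 0 (mod 2)
x^2: 1 + 1 = 0 (mod 2)
x^3: 1 + 1 = 0 (mod 2)
Result: 0

f + g = 0
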